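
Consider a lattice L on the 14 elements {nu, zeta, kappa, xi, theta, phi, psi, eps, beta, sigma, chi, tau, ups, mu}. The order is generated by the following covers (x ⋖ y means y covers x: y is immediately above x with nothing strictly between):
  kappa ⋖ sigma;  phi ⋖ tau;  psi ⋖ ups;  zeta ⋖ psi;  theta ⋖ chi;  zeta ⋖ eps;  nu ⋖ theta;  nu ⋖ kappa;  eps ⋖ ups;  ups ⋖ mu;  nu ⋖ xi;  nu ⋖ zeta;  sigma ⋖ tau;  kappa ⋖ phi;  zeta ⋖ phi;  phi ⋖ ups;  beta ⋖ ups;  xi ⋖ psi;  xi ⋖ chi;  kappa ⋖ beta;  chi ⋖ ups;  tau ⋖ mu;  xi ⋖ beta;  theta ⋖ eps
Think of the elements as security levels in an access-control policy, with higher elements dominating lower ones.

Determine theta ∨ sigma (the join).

mu

Common upper bounds of {theta, sigma}: mu.
The least among these is mu.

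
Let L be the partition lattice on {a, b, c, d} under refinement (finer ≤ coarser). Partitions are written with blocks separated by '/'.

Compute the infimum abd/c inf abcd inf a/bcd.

a/bd/c

The meet (common refinement) of abd/c, abcd, a/bcd intersects blocks pairwise, giving a/bd/c.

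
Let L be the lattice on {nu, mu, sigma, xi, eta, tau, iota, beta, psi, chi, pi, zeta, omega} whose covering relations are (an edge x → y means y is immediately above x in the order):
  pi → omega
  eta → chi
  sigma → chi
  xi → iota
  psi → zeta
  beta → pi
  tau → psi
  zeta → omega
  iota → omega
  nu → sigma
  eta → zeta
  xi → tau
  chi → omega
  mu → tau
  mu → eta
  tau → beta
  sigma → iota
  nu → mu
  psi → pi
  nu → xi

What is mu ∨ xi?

Common upper bounds of {mu, xi}: beta, omega, pi, psi, tau, zeta.
The least among these is tau.

tau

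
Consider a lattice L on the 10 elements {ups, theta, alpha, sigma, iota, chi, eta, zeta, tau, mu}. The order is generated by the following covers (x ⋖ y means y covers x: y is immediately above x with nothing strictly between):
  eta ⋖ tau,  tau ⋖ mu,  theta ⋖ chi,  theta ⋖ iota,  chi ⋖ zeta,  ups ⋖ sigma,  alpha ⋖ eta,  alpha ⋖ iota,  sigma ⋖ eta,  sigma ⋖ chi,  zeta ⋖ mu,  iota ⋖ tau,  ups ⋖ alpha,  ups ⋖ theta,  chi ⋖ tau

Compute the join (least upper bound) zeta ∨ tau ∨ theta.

mu

Common upper bounds of {zeta, tau, theta}: mu.
The least among these is mu.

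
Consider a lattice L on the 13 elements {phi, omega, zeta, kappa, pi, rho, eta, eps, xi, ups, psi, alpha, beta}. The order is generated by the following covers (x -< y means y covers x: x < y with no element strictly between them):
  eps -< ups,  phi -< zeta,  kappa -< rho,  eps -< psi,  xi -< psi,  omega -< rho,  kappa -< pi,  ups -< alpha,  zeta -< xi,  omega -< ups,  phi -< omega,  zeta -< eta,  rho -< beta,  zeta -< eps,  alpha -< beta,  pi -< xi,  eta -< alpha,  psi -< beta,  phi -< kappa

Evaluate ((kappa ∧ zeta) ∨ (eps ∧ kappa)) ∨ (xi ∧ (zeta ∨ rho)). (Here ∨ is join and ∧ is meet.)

kappa ∧ zeta = phi
eps ∧ kappa = phi
phi ∨ phi = phi
zeta ∨ rho = beta
xi ∧ beta = xi
phi ∨ xi = xi

xi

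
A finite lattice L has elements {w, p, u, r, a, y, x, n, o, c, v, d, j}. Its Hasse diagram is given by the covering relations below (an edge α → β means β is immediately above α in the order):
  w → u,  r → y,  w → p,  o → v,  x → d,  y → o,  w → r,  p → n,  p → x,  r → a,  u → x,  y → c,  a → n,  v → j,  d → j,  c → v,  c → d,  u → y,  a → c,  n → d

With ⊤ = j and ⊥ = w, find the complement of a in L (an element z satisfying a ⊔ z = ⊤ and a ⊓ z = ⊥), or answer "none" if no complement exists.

none

For every candidate z, either a ∨ z ≠ j or a ∧ z ≠ w; no complement exists.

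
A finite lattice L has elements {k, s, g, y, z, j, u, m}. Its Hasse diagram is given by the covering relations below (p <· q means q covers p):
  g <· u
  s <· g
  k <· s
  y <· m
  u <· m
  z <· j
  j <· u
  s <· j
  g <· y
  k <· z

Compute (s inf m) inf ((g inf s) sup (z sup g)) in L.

s

s ∧ m = s
g ∧ s = s
z ∨ g = u
s ∨ u = u
s ∧ u = s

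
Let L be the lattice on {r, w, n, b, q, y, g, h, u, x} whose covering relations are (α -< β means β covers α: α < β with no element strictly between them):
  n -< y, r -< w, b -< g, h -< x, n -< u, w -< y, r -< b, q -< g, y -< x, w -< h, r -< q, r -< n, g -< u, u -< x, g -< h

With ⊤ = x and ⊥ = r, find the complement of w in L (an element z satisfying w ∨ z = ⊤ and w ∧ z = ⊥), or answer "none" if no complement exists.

Need z with w ∨ z = x and w ∧ z = r.
Checking each element gives: u.

u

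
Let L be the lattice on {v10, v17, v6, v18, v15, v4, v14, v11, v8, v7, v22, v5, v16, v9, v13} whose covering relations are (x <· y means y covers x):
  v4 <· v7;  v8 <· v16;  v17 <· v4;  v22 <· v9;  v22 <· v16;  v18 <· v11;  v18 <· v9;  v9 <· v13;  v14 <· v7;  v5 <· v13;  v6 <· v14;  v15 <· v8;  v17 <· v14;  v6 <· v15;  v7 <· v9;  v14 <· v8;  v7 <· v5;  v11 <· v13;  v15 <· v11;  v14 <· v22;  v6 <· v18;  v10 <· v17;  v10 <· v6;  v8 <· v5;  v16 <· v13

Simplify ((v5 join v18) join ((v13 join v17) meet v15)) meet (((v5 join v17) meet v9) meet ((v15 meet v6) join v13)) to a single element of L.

v7

v5 ∨ v18 = v13
v13 ∨ v17 = v13
v13 ∧ v15 = v15
v13 ∨ v15 = v13
v5 ∨ v17 = v5
v5 ∧ v9 = v7
v15 ∧ v6 = v6
v6 ∨ v13 = v13
v7 ∧ v13 = v7
v13 ∧ v7 = v7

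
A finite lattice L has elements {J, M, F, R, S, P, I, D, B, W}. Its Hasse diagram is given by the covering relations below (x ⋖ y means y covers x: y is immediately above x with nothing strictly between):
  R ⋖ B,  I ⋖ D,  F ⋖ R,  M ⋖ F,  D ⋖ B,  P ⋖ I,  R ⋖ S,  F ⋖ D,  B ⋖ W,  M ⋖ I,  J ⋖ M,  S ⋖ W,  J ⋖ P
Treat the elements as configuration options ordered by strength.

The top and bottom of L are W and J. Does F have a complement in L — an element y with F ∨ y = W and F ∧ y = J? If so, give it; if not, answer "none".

For every candidate y, either F ∨ y ≠ W or F ∧ y ≠ J; no complement exists.

none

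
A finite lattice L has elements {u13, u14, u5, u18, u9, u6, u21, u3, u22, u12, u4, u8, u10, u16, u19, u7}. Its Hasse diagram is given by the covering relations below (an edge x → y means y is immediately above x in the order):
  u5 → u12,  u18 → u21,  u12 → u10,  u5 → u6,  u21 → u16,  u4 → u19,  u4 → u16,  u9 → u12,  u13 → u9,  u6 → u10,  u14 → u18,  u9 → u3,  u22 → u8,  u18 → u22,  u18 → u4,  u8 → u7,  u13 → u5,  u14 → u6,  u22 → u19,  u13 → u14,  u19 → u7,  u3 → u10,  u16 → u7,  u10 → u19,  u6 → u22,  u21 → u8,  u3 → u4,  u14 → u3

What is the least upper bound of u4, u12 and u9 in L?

u19

Common upper bounds of {u4, u12, u9}: u19, u7.
The least among these is u19.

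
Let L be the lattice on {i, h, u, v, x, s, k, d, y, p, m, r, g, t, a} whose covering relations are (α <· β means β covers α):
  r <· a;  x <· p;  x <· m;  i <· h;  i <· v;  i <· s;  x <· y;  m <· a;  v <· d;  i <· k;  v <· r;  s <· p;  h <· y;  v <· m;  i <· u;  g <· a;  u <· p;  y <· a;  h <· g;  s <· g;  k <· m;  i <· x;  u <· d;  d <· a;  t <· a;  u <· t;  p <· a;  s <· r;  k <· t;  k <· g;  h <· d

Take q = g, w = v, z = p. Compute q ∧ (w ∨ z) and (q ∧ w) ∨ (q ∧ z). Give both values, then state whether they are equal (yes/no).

w ∨ z = a, so q ∧ (w ∨ z) = g ∧ a = g.
q ∧ w = i and q ∧ z = s, so (q ∧ w) ∨ (q ∧ z) = i ∨ s = s.
Equal: no.

g; s; no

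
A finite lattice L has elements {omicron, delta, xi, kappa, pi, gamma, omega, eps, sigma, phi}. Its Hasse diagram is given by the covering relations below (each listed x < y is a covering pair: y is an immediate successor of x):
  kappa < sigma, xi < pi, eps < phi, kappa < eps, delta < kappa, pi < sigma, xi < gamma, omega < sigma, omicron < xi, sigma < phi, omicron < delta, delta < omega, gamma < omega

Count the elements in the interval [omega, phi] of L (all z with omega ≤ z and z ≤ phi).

3

The interval [omega, phi] = {omega, phi, sigma}, which has 3 elements.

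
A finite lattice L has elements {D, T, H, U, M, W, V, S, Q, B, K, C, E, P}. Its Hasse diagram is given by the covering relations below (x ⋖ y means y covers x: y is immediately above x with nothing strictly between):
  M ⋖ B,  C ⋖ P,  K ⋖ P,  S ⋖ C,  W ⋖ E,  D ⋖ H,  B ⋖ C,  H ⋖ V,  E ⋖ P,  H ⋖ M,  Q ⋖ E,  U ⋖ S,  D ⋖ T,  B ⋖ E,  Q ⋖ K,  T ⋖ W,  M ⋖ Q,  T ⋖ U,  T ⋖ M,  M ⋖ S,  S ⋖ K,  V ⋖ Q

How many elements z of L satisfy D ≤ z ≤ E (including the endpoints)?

The interval [D, E] = {B, D, E, H, M, Q, T, V, W}, which has 9 elements.

9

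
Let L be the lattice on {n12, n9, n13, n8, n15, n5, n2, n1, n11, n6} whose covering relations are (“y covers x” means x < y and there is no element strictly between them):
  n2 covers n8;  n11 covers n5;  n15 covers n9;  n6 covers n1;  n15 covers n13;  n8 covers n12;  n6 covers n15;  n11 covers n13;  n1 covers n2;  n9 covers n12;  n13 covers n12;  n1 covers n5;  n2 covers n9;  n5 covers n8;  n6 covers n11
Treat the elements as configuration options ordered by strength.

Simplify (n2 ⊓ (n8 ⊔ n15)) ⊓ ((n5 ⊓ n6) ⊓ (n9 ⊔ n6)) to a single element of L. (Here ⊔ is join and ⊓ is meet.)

n8 ∨ n15 = n6
n2 ∧ n6 = n2
n5 ∧ n6 = n5
n9 ∨ n6 = n6
n5 ∧ n6 = n5
n2 ∧ n5 = n8

n8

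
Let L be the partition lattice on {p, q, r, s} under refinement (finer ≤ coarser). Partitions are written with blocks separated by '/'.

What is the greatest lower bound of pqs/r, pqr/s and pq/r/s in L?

pq/r/s

Common lower bounds of {pqs/r, pqr/s, pq/r/s}: p/q/r/s, pq/r/s.
The greatest among these is pq/r/s.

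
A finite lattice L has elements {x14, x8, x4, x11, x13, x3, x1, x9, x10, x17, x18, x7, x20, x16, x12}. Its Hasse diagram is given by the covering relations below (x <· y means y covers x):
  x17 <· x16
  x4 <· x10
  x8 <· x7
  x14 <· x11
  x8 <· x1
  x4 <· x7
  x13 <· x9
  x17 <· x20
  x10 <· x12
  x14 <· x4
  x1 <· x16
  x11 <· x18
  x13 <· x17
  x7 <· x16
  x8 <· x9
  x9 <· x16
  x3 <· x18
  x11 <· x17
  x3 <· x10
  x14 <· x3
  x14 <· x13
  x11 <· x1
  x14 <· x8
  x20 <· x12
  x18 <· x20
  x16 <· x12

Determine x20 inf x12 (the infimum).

Common lower bounds of {x20, x12}: x11, x13, x14, x17, x18, x20, x3.
The greatest among these is x20.

x20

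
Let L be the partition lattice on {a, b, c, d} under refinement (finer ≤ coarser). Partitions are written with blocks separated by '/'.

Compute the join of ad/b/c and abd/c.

abd/c

The join of ad/b/c and abd/c merges any blocks that overlap across the partitions, giving abd/c.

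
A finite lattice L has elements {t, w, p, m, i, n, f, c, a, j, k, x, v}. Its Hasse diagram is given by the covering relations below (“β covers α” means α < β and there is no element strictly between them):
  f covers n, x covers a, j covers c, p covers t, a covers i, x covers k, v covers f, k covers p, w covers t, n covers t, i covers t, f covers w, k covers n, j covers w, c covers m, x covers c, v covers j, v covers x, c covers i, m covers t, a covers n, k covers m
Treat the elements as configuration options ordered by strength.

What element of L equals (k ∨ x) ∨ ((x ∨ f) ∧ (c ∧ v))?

x

k ∨ x = x
x ∨ f = v
c ∧ v = c
v ∧ c = c
x ∨ c = x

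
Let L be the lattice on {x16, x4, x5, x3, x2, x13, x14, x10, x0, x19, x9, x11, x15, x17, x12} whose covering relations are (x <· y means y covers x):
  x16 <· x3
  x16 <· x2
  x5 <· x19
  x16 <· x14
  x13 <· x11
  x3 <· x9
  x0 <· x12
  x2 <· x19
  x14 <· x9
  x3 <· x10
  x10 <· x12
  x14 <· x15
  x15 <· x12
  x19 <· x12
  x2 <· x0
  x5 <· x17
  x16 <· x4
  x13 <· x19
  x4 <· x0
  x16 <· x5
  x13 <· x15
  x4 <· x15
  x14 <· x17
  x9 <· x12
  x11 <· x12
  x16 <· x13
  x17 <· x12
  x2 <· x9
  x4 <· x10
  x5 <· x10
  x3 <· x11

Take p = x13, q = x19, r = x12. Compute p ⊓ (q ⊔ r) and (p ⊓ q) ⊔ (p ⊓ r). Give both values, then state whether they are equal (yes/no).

x13; x13; yes

q ⊔ r = x12, so p ⊓ (q ⊔ r) = x13 ⊓ x12 = x13.
p ⊓ q = x13 and p ⊓ r = x13, so (p ⊓ q) ⊔ (p ⊓ r) = x13 ⊔ x13 = x13.
Equal: yes.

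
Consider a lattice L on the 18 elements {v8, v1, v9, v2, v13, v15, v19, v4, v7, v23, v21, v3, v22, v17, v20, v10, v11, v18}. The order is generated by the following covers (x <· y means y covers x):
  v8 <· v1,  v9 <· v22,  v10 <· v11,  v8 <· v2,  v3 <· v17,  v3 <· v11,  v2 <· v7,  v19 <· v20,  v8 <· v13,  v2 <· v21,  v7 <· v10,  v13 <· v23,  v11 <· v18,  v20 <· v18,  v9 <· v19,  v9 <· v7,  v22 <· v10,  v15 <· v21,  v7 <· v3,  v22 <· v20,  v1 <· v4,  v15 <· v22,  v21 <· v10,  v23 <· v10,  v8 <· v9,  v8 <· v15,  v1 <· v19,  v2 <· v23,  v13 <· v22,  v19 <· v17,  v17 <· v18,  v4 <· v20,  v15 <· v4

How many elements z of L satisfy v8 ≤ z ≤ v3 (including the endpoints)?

5

The interval [v8, v3] = {v2, v3, v7, v8, v9}, which has 5 elements.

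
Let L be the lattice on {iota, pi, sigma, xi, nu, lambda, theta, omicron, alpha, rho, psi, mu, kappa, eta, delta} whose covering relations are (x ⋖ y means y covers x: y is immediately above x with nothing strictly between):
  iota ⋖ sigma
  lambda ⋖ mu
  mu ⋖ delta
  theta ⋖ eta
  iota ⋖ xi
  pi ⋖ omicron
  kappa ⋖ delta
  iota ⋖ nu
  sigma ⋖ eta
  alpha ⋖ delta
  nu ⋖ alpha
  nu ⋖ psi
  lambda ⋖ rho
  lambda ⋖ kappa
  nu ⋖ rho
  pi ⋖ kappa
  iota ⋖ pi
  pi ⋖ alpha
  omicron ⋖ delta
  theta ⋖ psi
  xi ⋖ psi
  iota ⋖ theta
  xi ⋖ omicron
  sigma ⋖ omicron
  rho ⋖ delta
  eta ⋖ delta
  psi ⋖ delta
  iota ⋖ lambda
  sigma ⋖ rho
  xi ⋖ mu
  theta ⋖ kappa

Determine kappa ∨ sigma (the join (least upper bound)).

Common upper bounds of {kappa, sigma}: delta.
The least among these is delta.

delta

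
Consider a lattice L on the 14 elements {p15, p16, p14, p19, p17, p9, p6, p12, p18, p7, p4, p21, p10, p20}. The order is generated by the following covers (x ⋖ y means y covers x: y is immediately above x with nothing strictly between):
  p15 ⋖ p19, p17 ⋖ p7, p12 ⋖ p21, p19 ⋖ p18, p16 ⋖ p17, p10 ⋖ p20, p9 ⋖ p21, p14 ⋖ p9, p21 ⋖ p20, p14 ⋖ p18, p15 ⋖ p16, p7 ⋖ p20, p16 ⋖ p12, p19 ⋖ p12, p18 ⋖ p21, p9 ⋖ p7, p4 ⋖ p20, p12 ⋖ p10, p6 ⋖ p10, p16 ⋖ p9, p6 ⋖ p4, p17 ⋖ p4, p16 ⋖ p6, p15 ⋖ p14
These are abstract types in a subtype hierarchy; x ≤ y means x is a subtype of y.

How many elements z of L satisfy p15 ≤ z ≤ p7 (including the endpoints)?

The interval [p15, p7] = {p14, p15, p16, p17, p7, p9}, which has 6 elements.

6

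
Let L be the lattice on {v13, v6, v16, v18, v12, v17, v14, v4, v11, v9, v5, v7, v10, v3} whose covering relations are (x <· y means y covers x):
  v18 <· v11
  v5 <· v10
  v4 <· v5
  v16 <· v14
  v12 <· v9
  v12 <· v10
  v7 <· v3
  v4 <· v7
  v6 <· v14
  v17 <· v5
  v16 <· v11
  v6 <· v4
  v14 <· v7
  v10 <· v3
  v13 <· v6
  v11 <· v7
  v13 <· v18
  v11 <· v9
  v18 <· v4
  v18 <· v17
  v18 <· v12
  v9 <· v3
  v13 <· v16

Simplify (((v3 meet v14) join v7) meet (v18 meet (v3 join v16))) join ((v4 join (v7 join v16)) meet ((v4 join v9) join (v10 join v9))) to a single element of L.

v7

v3 ∧ v14 = v14
v14 ∨ v7 = v7
v3 ∨ v16 = v3
v18 ∧ v3 = v18
v7 ∧ v18 = v18
v7 ∨ v16 = v7
v4 ∨ v7 = v7
v4 ∨ v9 = v3
v10 ∨ v9 = v3
v3 ∨ v3 = v3
v7 ∧ v3 = v7
v18 ∨ v7 = v7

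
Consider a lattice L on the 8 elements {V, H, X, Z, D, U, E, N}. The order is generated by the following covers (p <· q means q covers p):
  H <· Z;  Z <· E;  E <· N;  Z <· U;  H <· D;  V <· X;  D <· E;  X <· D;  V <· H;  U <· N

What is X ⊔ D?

Common upper bounds of {X, D}: D, E, N.
The least among these is D.

D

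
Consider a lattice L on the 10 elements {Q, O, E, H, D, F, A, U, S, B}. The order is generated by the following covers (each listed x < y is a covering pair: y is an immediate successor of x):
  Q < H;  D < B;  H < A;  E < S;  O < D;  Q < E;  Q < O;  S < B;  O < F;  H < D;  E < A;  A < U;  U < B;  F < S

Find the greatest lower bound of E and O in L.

Common lower bounds of {E, O}: Q.
The greatest among these is Q.

Q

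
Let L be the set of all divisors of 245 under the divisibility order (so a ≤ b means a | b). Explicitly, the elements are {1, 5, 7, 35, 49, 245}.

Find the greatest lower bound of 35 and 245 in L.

In the divisibility order, the meet is the greatest common divisor: gcd(35, 245) = 35.

35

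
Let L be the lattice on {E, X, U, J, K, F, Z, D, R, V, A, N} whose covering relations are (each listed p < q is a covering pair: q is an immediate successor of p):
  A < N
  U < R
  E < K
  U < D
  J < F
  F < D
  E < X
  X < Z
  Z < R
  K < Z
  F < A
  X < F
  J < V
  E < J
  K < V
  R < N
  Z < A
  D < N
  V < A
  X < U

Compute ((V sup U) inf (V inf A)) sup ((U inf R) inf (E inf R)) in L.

V

V ∨ U = N
V ∧ A = V
N ∧ V = V
U ∧ R = U
E ∧ R = E
U ∧ E = E
V ∨ E = V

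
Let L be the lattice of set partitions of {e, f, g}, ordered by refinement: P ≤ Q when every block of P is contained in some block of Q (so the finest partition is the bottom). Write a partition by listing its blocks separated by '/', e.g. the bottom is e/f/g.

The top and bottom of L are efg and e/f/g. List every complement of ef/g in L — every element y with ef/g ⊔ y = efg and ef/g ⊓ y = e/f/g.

Need y with ef/g ∨ y = efg and ef/g ∧ y = e/f/g.
Checking each element gives: e/fg, eg/f.

e/fg, eg/f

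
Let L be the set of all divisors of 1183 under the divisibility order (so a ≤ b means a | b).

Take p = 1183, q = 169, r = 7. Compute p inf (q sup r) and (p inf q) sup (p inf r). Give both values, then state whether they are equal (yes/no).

1183; 1183; yes

q sup r = 1183, so p inf (q sup r) = 1183 inf 1183 = 1183.
p inf q = 169 and p inf r = 7, so (p inf q) sup (p inf r) = 169 sup 7 = 1183.
Equal: yes.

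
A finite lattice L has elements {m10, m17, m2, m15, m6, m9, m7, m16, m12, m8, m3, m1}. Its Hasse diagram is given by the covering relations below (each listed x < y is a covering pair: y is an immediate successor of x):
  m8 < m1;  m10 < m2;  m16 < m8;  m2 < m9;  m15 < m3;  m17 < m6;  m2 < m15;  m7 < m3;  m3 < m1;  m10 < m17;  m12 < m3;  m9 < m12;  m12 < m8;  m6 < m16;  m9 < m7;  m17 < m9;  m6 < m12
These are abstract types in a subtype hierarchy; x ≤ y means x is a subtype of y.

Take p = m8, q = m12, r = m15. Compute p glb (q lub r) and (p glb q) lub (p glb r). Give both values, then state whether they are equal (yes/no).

m12; m12; yes

q lub r = m3, so p glb (q lub r) = m8 glb m3 = m12.
p glb q = m12 and p glb r = m2, so (p glb q) lub (p glb r) = m12 lub m2 = m12.
Equal: yes.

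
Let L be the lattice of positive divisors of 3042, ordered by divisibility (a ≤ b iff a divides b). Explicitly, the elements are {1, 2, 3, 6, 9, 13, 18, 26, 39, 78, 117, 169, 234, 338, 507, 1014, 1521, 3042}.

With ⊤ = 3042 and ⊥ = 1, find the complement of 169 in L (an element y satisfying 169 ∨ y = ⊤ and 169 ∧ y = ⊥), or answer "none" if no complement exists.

Need y with 169 ∨ y = 3042 and 169 ∧ y = 1.
Checking each element gives: 18.

18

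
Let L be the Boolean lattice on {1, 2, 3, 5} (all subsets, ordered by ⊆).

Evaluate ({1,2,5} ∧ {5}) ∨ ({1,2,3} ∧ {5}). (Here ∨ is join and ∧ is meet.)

{1,2,5} ∧ {5} = {5}
{1,2,3} ∧ {5} = ∅
{5} ∨ ∅ = {5}

{5}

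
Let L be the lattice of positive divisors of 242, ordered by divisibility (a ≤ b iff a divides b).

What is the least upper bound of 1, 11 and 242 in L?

Common upper bounds of {1, 11, 242}: 242.
The least among these is 242.

242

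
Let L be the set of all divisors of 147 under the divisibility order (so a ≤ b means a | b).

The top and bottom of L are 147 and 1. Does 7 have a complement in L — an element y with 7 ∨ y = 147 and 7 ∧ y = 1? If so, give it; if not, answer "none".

For every candidate y, either 7 ∨ y ≠ 147 or 7 ∧ y ≠ 1; no complement exists.

none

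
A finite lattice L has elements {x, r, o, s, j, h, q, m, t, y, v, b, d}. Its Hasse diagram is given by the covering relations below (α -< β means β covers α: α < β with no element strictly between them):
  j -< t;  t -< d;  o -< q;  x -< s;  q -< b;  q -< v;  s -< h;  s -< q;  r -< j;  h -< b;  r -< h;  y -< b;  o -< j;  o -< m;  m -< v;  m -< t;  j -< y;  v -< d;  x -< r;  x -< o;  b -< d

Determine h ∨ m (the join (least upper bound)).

Common upper bounds of {h, m}: d.
The least among these is d.

d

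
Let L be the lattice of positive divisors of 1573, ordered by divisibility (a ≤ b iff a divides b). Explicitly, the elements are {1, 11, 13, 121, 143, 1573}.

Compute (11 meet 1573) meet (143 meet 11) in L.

11

11 ∧ 1573 = 11
143 ∧ 11 = 11
11 ∧ 11 = 11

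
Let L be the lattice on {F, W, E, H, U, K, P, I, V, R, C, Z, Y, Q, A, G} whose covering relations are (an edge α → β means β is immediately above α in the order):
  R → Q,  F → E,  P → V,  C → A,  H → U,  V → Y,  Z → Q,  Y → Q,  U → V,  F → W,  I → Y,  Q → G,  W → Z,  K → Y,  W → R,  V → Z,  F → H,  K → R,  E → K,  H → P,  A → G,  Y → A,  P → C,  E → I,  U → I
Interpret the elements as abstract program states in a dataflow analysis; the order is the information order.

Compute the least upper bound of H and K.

Y

Common upper bounds of {H, K}: A, G, Q, Y.
The least among these is Y.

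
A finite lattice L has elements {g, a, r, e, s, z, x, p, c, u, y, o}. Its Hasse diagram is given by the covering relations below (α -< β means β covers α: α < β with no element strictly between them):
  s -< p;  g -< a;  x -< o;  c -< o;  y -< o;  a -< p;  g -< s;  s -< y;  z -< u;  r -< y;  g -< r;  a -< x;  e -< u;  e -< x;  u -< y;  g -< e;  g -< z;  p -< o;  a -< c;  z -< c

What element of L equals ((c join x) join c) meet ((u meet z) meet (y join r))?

z

c ∨ x = o
o ∨ c = o
u ∧ z = z
y ∨ r = y
z ∧ y = z
o ∧ z = z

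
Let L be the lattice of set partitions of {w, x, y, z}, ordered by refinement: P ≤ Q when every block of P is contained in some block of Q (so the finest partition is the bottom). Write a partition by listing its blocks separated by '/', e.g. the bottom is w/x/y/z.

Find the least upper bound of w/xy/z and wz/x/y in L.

wz/xy

The join of w/xy/z and wz/x/y merges any blocks that overlap across the partitions, giving wz/xy.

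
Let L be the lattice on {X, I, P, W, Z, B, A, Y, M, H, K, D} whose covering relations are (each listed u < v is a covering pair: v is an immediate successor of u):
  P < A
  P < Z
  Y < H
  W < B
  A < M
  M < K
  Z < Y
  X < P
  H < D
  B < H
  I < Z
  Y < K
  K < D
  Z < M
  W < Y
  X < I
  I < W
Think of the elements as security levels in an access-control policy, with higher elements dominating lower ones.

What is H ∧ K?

Common lower bounds of {H, K}: I, P, W, X, Y, Z.
The greatest among these is Y.

Y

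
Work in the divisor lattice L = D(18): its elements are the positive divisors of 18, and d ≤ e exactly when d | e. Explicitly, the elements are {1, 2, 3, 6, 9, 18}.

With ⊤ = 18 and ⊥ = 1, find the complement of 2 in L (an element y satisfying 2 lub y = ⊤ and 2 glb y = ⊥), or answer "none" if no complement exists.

9

Need y with 2 ∨ y = 18 and 2 ∧ y = 1.
Checking each element gives: 9.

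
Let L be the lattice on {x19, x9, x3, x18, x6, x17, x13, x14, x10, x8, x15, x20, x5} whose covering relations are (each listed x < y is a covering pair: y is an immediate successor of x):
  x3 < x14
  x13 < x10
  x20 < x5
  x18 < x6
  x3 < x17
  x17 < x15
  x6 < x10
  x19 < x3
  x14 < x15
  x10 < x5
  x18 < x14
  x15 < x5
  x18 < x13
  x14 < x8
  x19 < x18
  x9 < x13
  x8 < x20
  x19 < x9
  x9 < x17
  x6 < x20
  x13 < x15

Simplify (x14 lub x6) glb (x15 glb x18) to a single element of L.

x18

x14 ∨ x6 = x20
x15 ∧ x18 = x18
x20 ∧ x18 = x18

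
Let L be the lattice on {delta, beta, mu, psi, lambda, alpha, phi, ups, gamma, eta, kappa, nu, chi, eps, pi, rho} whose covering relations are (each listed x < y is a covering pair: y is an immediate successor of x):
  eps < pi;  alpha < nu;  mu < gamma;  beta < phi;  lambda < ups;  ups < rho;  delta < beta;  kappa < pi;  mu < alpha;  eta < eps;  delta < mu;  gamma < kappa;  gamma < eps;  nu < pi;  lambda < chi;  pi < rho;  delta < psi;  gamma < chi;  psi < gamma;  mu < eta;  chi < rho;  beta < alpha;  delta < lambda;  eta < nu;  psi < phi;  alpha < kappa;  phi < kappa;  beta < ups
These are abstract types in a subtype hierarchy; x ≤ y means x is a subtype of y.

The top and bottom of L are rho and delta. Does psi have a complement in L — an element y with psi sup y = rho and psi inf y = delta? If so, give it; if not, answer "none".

ups

Need y with psi ∨ y = rho and psi ∧ y = delta.
Checking each element gives: ups.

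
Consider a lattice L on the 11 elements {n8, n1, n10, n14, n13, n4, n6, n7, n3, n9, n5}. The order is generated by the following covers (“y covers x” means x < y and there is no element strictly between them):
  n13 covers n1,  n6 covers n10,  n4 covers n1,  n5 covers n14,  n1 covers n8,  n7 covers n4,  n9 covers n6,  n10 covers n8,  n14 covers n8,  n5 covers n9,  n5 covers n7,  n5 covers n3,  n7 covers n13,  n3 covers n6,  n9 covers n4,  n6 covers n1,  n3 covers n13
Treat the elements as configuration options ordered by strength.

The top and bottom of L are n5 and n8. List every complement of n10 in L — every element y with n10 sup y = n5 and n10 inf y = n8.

Need y with n10 ∨ y = n5 and n10 ∧ y = n8.
Checking each element gives: n14, n7.

n14, n7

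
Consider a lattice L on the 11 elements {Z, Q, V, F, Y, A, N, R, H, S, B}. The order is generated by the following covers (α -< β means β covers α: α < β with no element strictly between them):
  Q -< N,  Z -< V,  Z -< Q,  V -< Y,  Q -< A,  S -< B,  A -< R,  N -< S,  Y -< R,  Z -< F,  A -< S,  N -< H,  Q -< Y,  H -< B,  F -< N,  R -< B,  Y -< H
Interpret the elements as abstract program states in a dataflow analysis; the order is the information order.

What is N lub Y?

Common upper bounds of {N, Y}: B, H.
The least among these is H.

H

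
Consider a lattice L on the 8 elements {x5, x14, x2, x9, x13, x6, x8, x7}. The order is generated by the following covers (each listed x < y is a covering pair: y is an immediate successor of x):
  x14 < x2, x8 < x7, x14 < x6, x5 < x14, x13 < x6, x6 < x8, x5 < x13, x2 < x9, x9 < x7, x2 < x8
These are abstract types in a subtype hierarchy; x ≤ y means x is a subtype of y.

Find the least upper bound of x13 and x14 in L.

x6

Common upper bounds of {x13, x14}: x6, x7, x8.
The least among these is x6.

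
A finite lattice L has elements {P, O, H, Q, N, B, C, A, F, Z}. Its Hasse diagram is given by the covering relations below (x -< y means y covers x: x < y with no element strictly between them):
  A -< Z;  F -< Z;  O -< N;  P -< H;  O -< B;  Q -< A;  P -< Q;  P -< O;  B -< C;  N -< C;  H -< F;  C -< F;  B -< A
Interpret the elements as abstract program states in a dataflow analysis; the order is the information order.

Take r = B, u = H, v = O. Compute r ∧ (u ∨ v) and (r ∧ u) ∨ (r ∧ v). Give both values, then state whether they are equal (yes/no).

u ∨ v = F, so r ∧ (u ∨ v) = B ∧ F = B.
r ∧ u = P and r ∧ v = O, so (r ∧ u) ∨ (r ∧ v) = P ∨ O = O.
Equal: no.

B; O; no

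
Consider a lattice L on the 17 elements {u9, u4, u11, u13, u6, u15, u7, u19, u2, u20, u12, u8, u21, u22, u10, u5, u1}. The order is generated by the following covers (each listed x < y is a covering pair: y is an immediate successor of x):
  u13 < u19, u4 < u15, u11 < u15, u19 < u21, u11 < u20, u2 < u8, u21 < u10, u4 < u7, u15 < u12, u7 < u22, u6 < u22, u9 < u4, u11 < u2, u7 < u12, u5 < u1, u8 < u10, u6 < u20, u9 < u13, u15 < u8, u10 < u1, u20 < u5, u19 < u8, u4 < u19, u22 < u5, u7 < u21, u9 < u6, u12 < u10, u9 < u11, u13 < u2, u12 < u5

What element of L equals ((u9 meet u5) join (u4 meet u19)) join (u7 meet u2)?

u9 ∧ u5 = u9
u4 ∧ u19 = u4
u9 ∨ u4 = u4
u7 ∧ u2 = u9
u4 ∨ u9 = u4

u4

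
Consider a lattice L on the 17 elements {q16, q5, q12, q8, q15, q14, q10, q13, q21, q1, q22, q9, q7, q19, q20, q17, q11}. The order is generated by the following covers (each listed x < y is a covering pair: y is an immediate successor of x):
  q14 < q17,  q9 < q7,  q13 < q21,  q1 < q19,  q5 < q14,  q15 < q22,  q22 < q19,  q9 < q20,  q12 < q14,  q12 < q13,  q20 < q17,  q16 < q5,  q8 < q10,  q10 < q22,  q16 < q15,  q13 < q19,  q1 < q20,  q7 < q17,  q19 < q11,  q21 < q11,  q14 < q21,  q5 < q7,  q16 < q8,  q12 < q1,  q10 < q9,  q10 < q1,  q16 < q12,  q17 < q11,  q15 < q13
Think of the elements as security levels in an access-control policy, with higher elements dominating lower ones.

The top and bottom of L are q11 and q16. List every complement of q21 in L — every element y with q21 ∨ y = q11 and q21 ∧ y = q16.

q10, q8, q9

Need y with q21 ∨ y = q11 and q21 ∧ y = q16.
Checking each element gives: q10, q8, q9.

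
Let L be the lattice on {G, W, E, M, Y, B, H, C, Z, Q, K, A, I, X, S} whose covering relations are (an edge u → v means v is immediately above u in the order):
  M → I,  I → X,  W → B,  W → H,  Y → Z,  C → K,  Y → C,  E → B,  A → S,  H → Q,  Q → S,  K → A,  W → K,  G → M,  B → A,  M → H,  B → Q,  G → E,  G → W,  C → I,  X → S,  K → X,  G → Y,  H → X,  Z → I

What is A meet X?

K

Common lower bounds of {A, X}: C, G, K, W, Y.
The greatest among these is K.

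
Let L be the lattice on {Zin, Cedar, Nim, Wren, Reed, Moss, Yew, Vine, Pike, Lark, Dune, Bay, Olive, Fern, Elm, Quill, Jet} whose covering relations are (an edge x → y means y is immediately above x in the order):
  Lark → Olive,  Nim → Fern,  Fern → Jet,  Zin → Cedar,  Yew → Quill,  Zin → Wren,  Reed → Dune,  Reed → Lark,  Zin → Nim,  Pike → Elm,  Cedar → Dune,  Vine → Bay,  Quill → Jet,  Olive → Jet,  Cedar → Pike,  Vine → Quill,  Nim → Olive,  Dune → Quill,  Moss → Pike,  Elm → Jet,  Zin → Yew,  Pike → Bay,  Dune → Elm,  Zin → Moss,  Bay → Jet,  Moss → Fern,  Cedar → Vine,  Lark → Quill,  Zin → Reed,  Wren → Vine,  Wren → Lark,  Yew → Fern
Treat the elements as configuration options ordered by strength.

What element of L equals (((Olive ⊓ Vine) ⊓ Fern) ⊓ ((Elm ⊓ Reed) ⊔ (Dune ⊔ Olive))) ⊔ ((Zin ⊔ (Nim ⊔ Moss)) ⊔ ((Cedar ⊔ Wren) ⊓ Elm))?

Jet

Olive ∧ Vine = Wren
Wren ∧ Fern = Zin
Elm ∧ Reed = Reed
Dune ∨ Olive = Jet
Reed ∨ Jet = Jet
Zin ∧ Jet = Zin
Nim ∨ Moss = Fern
Zin ∨ Fern = Fern
Cedar ∨ Wren = Vine
Vine ∧ Elm = Cedar
Fern ∨ Cedar = Jet
Zin ∨ Jet = Jet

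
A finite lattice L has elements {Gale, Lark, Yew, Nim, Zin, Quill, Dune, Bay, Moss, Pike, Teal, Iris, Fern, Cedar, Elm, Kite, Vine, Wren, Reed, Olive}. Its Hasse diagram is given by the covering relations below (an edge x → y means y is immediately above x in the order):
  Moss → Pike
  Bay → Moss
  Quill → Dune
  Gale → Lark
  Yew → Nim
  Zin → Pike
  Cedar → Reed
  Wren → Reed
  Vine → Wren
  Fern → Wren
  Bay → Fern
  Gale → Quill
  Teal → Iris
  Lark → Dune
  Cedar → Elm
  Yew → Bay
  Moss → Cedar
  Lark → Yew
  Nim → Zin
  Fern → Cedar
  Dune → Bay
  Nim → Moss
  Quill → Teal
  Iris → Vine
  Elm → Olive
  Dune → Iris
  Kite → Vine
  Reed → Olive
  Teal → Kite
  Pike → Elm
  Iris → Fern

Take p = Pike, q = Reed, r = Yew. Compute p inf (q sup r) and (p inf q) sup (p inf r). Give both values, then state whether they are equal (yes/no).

Moss; Moss; yes

q sup r = Reed, so p inf (q sup r) = Pike inf Reed = Moss.
p inf q = Moss and p inf r = Yew, so (p inf q) sup (p inf r) = Moss sup Yew = Moss.
Equal: yes.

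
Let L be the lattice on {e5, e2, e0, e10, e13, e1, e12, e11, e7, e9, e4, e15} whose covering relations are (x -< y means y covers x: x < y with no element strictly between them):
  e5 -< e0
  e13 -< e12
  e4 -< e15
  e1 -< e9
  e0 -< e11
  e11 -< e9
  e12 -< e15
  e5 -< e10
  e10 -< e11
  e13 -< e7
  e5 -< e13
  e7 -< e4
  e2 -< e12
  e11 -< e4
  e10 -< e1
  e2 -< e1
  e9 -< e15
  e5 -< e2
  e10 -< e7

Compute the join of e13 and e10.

Common upper bounds of {e13, e10}: e15, e4, e7.
The least among these is e7.

e7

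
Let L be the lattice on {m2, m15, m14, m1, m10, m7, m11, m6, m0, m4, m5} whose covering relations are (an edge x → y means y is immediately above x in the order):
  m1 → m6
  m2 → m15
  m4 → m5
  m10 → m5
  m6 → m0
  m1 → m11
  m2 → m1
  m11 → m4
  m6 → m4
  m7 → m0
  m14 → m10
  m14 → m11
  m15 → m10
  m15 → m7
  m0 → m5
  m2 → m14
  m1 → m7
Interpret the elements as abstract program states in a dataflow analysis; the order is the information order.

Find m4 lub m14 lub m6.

m4

Common upper bounds of {m4, m14, m6}: m4, m5.
The least among these is m4.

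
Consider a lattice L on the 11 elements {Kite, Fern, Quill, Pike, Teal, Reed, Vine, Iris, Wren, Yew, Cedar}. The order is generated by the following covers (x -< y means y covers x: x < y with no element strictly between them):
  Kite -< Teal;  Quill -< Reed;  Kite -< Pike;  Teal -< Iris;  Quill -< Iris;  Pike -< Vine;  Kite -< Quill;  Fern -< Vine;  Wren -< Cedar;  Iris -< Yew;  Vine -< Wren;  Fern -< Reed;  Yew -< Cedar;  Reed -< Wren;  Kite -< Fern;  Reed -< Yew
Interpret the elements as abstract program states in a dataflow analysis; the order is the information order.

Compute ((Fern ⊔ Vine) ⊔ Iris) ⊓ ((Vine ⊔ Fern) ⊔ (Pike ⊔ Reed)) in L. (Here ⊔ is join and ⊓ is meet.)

Fern ∨ Vine = Vine
Vine ∨ Iris = Cedar
Vine ∨ Fern = Vine
Pike ∨ Reed = Wren
Vine ∨ Wren = Wren
Cedar ∧ Wren = Wren

Wren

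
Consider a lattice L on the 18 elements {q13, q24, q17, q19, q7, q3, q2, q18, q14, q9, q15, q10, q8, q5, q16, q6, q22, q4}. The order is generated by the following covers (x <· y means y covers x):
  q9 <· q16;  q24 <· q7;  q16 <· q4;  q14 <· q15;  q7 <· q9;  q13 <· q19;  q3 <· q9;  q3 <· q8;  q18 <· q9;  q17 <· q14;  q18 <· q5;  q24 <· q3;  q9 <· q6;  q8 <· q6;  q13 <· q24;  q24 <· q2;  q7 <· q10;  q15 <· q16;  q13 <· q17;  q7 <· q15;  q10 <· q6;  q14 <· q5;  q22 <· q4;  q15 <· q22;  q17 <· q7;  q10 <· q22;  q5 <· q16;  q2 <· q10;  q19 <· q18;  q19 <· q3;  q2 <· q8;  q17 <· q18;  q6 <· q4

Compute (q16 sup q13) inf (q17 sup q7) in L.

q7

q16 ∨ q13 = q16
q17 ∨ q7 = q7
q16 ∧ q7 = q7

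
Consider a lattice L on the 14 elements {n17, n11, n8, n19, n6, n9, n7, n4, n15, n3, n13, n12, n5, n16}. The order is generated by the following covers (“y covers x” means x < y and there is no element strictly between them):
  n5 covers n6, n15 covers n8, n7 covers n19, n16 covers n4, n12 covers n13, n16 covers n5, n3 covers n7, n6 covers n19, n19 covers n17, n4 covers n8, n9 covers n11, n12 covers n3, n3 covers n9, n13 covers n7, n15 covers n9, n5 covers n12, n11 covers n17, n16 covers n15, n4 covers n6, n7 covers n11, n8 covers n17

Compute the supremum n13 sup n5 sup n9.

n5

Common upper bounds of {n13, n5, n9}: n16, n5.
The least among these is n5.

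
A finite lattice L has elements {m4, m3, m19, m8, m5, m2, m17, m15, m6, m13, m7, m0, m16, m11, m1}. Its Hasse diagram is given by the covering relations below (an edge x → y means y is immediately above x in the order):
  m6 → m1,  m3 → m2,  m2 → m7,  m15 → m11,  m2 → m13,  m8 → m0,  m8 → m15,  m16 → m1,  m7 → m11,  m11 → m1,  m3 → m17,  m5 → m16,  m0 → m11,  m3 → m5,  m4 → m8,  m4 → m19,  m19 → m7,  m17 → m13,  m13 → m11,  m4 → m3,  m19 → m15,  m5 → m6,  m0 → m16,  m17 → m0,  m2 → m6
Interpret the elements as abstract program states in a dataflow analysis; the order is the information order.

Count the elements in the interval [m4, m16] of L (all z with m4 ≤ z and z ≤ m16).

7

The interval [m4, m16] = {m0, m16, m17, m3, m4, m5, m8}, which has 7 elements.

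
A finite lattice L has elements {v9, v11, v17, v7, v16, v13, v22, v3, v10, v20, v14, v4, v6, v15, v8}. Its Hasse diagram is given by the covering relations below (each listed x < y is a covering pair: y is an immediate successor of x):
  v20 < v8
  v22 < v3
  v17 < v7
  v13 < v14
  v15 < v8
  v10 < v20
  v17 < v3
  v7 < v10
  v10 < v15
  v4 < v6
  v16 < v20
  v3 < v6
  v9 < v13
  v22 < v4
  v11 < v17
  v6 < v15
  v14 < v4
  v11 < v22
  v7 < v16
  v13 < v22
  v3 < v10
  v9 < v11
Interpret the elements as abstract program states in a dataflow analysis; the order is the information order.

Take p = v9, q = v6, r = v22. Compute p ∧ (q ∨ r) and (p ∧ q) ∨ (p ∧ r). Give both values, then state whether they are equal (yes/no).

v9; v9; yes

q ∨ r = v6, so p ∧ (q ∨ r) = v9 ∧ v6 = v9.
p ∧ q = v9 and p ∧ r = v9, so (p ∧ q) ∨ (p ∧ r) = v9 ∨ v9 = v9.
Equal: yes.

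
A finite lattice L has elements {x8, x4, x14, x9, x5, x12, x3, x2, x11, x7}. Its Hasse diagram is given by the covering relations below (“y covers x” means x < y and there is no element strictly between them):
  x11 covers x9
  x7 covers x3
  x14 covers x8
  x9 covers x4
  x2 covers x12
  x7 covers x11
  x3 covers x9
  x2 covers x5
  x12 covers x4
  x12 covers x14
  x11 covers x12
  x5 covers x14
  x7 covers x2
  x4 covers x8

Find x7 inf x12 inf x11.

Common lower bounds of {x7, x12, x11}: x12, x14, x4, x8.
The greatest among these is x12.

x12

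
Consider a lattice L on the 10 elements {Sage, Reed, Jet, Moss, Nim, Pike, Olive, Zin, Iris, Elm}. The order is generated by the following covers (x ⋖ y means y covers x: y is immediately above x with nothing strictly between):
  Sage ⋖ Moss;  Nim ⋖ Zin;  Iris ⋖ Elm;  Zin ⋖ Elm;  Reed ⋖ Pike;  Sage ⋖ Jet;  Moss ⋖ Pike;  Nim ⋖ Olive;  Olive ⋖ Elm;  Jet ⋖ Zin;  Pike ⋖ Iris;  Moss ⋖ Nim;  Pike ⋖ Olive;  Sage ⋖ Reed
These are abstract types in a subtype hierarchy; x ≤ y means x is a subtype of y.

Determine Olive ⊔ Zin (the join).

Elm

Common upper bounds of {Olive, Zin}: Elm.
The least among these is Elm.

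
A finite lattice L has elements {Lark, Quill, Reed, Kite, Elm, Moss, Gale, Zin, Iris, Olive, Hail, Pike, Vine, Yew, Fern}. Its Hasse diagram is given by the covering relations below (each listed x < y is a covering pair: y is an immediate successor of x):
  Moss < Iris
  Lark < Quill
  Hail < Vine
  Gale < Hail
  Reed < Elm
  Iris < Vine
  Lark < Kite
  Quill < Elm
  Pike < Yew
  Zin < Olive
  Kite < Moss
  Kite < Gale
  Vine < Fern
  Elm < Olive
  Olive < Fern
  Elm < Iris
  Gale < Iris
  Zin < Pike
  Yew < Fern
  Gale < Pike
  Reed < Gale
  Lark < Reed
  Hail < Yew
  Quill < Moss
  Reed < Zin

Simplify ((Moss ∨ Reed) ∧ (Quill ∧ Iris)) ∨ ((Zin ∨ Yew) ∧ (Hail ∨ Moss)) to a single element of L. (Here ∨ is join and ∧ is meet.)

Vine

Moss ∨ Reed = Iris
Quill ∧ Iris = Quill
Iris ∧ Quill = Quill
Zin ∨ Yew = Yew
Hail ∨ Moss = Vine
Yew ∧ Vine = Hail
Quill ∨ Hail = Vine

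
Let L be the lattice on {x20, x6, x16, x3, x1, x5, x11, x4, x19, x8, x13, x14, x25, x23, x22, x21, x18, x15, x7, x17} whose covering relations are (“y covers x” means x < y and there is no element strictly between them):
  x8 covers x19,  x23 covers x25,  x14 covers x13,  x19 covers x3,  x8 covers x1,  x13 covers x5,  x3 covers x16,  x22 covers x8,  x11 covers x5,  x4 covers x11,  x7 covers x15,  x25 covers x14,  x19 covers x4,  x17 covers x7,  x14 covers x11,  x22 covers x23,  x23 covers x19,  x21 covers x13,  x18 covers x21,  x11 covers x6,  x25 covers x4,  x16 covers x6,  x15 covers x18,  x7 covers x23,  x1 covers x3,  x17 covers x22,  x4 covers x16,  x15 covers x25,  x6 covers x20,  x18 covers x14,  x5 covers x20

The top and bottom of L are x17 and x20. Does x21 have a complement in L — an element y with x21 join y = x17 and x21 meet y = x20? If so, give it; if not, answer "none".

Need y with x21 ∨ y = x17 and x21 ∧ y = x20.
Checking each element gives: x1.

x1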